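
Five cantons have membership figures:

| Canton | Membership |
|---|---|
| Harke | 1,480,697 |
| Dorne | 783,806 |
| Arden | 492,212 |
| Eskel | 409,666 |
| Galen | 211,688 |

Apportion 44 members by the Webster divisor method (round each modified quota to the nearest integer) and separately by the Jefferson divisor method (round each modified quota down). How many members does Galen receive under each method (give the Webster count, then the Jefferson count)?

Webster: Harke 20, Dorne 10, Arden 6, Eskel 5, Galen 3.
Jefferson: Harke 20, Dorne 11, Arden 6, Eskel 5, Galen 2.
Galen gets 3 under Webster and 2 under Jefferson.

3 and 2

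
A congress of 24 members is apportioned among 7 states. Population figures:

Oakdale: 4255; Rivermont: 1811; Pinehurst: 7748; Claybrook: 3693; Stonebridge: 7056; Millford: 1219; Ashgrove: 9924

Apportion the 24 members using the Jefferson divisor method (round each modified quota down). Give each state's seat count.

Oakdale 3, Rivermont 1, Pinehurst 6, Claybrook 2, Stonebridge 5, Millford 0, Ashgrove 7

Standard divisor 35706/24 ≈ 1487.75; standard quotas: Oakdale 2.860, Rivermont 1.217, Pinehurst 5.208, Claybrook 2.482, Stonebridge 4.743, Millford 0.819, Ashgrove 6.670.
Rounding down gives 2, 1, 5, 2, 4, 0, 6 = 20 seats, so the divisor must be adjusted.
With modified divisor 1270: modified quotas Oakdale 3.350, Rivermont 1.426, Pinehurst 6.101, Claybrook 2.908, Stonebridge 5.556, Millford 0.960, Ashgrove 7.814.
Rounding down: Oakdale 3, Rivermont 1, Pinehurst 6, Claybrook 2, Stonebridge 5, Millford 0, Ashgrove 7 (total 24).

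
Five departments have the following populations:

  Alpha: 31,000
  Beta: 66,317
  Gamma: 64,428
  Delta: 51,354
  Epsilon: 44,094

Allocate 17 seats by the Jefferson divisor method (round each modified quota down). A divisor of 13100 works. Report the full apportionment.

With modified divisor 13100: modified quotas Alpha 2.366, Beta 5.062, Gamma 4.918, Delta 3.920, Epsilon 3.366.
Rounding down: Alpha 2, Beta 5, Gamma 4, Delta 3, Epsilon 3 (total 17).

Alpha=2, Beta=5, Gamma=4, Delta=3, Epsilon=3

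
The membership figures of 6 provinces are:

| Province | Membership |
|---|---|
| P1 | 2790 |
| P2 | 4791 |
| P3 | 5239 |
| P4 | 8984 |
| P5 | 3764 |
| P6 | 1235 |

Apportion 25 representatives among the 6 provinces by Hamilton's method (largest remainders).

The standard divisor is 26803/25 ≈ 1072.12.
Standard quotas: P1 2.6023, P2 4.4687, P3 4.8866, P4 8.3797, P5 3.5108, P6 1.1519.
Lower quotas: P1 2, P2 4, P3 4, P4 8, P5 3, P6 1 (sum 22, leaving 3 seats).
Remainders in descending order: P3 0.8866, P1 0.6023, P5 0.5108, P2 0.4687, P4 0.3797, P6 0.1519.
The surplus seats go to P3, P1, P5.

P1=3, P2=4, P3=5, P4=8, P5=4, P6=1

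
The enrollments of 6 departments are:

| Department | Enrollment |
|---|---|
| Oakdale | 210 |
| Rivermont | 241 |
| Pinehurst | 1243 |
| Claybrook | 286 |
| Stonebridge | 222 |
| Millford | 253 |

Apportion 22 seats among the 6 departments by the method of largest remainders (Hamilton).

Oakdale 2; Rivermont 2; Pinehurst 11; Claybrook 3; Stonebridge 2; Millford 2

The standard divisor is 2455/22 ≈ 111.591.
Standard quotas: Oakdale 1.882, Rivermont 2.160, Pinehurst 11.139, Claybrook 2.563, Stonebridge 1.989, Millford 2.267.
Lower quotas: Oakdale 1, Rivermont 2, Pinehurst 11, Claybrook 2, Stonebridge 1, Millford 2 (sum 19, leaving 3 seats).
Remainders in descending order: Stonebridge 0.989, Oakdale 0.882, Claybrook 0.563, Millford 0.267, Rivermont 0.160, Pinehurst 0.139.
Largest remainders: Stonebridge, Oakdale, Claybrook receive the extra seats.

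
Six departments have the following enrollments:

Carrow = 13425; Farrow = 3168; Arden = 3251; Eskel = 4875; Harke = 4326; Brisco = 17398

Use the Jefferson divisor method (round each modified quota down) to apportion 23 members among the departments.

Carrow: 7; Farrow: 1; Arden: 1; Eskel: 2; Harke: 2; Brisco: 10

Standard divisor 46443/23 ≈ 2019.261; standard quotas: Carrow 6.648, Farrow 1.569, Arden 1.610, Eskel 2.414, Harke 2.142, Brisco 8.616.
Rounding down gives 6, 1, 1, 2, 2, 8 = 20 seats, so the divisor must be adjusted.
With modified divisor 1700: modified quotas Carrow 7.897, Farrow 1.864, Arden 1.912, Eskel 2.868, Harke 2.545, Brisco 10.234.
Rounding down: Carrow 7, Farrow 1, Arden 1, Eskel 2, Harke 2, Brisco 10 (total 23).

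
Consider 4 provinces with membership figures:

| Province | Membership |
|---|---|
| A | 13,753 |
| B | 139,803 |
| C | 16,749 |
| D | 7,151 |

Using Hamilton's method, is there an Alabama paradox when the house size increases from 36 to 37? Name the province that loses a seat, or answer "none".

D

At 36 seats: A 3, B 28, C 3, D 2.
At 37 seats: A 3, B 29, C 4, D 1.
D drops from 2 to 1.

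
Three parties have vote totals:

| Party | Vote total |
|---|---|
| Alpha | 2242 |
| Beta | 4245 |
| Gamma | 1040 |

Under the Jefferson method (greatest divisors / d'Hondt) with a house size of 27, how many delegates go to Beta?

16

Standard divisor 7527/27 ≈ 278.778; standard quotas: Alpha 8.042, Beta 15.227, Gamma 3.731.
Rounding down gives 8, 15, 3 = 26 seats, so the divisor must be adjusted.
With modified divisor 263: modified quotas Alpha 8.525, Beta 16.141, Gamma 3.954.
Rounding down: Alpha 8, Beta 16, Gamma 3 (total 27).
Beta receives 16.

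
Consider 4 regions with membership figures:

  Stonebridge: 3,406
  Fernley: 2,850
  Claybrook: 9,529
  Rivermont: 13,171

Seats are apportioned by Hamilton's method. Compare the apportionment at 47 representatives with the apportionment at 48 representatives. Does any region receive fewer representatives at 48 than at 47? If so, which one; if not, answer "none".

At 47 seats: Stonebridge 6, Fernley 5, Claybrook 15, Rivermont 21.
At 48 seats: Stonebridge 5, Fernley 5, Claybrook 16, Rivermont 22.
Stonebridge drops from 6 to 5.

Stonebridge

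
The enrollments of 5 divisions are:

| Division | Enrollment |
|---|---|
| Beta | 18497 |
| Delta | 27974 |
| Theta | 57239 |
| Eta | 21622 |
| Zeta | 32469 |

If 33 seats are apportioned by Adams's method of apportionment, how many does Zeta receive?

Standard divisor 157801/33 ≈ 4781.848; standard quotas: Beta 3.868, Delta 5.850, Theta 11.970, Eta 4.522, Zeta 6.790.
Rounding up gives 4, 6, 12, 5, 7 = 34 seats, so the divisor must be adjusted.
With modified divisor 5300: modified quotas Beta 3.490, Delta 5.278, Theta 10.800, Eta 4.080, Zeta 6.126.
Rounding up: Beta 4, Delta 6, Theta 11, Eta 5, Zeta 7 (total 33).
Zeta receives 7.

7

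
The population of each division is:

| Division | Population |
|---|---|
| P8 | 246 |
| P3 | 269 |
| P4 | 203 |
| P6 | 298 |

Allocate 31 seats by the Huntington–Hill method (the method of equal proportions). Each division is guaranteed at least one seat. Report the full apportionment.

P8 8, P3 8, P4 6, P6 9

With divisor 32: modified quotas P8 7.688, P3 8.406, P4 6.344, P6 9.312.
Geometric-mean thresholds: P8 √(7·8)=7.483, P3 √(8·9)=8.485, P4 √(6·7)=6.481, P6 √(9·10)=9.487.
Each quota rounded against its threshold gives P8 8, P3 8, P4 6, P6 9 (total 31).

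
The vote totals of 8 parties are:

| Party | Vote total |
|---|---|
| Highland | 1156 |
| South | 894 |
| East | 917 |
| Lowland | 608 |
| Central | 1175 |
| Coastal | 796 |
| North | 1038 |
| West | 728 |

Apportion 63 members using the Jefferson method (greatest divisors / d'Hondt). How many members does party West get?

Standard divisor 7312/63 ≈ 116.063; standard quotas: Highland 9.960, South 7.703, East 7.901, Lowland 5.239, Central 10.124, Coastal 6.858, North 8.943, West 6.272.
Rounding down gives 9, 7, 7, 5, 10, 6, 8, 6 = 58 seats, so the divisor must be adjusted.
With modified divisor 110: modified quotas Highland 10.509, South 8.127, East 8.336, Lowland 5.527, Central 10.682, Coastal 7.236, North 9.436, West 6.618.
Rounding down: Highland 10, South 8, East 8, Lowland 5, Central 10, Coastal 7, North 9, West 6 (total 63).
West receives 6.

6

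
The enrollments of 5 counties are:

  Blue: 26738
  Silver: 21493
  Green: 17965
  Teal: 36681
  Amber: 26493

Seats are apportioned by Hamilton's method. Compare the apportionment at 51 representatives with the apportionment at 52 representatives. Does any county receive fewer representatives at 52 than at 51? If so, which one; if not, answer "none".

At 51 seats: Blue 11, Silver 9, Green 7, Teal 14, Amber 10.
At 52 seats: Blue 11, Silver 8, Green 7, Teal 15, Amber 11.
Silver drops from 9 to 8.

Silver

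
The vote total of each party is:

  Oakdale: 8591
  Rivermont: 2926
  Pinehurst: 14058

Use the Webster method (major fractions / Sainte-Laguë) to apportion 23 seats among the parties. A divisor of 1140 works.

Oakdale 8, Rivermont 3, Pinehurst 12

With modified divisor 1140: modified quotas Oakdale 7.536, Rivermont 2.567, Pinehurst 12.332.
Rounding to the nearest integer: Oakdale 8, Rivermont 3, Pinehurst 12 (total 23).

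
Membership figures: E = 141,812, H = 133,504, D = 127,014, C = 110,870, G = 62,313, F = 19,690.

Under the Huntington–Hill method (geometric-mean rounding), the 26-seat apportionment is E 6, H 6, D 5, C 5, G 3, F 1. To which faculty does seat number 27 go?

D

Priority for the next seat is population ÷ (√(s·(s+1))).
Priorities: E 21882.067, H 20600.114, D 23189.478, C 20242.000, G 17988.214, F 13922.933.
Highest priority: D.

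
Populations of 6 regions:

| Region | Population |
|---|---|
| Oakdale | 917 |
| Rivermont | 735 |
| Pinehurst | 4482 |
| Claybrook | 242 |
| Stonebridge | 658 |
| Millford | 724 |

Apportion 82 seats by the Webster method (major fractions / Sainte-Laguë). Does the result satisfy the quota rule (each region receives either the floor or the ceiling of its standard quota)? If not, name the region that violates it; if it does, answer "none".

Pinehurst

Standard quotas: Oakdale 9.692, Rivermont 7.769, Pinehurst 47.374, Claybrook 2.558, Stonebridge 6.955, Millford 7.652.
Webster allocation: Oakdale 10, Rivermont 8, Pinehurst 46, Claybrook 3, Stonebridge 7, Millford 8.
Pinehurst has quota 47.374 (lower 47, upper 48) but receives 46 — outside the quota interval.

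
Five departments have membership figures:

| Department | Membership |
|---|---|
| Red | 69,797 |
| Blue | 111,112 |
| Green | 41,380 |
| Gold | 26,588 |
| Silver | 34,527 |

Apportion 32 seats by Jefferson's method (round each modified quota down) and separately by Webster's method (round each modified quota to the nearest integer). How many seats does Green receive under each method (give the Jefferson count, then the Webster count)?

4 and 5

Jefferson: Red 8, Blue 13, Green 4, Gold 3, Silver 4.
Webster: Red 8, Blue 12, Green 5, Gold 3, Silver 4.
Green gets 4 under Jefferson and 5 under Webster.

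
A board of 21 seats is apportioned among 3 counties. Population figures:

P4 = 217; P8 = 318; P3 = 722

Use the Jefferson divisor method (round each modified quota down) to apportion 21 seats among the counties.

P4: 3, P8: 5, P3: 13

Standard divisor 1257/21 ≈ 59.857; standard quotas: P4 3.625, P8 5.313, P3 12.062.
Rounding down gives 3, 5, 12 = 20 seats, so the divisor must be adjusted.
With modified divisor 55: modified quotas P4 3.945, P8 5.782, P3 13.127.
Rounding down: P4 3, P8 5, P3 13 (total 21).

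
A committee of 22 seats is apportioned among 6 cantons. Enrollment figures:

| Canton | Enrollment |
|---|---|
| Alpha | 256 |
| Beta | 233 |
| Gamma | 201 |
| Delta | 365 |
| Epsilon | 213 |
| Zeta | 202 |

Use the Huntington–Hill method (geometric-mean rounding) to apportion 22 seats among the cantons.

Alpha 4, Beta 4, Gamma 3, Delta 5, Epsilon 3, Zeta 3

With divisor 67: modified quotas Alpha 3.821, Beta 3.478, Gamma 3.000, Delta 5.448, Epsilon 3.179, Zeta 3.015.
Geometric-mean thresholds: Alpha √(3·4)=3.464, Beta √(3·4)=3.464, Gamma √(3·4)=3.464, Delta √(5·6)=5.477, Epsilon √(3·4)=3.464, Zeta √(3·4)=3.464.
Each quota rounded against its threshold gives Alpha 4, Beta 4, Gamma 3, Delta 5, Epsilon 3, Zeta 3 (total 22).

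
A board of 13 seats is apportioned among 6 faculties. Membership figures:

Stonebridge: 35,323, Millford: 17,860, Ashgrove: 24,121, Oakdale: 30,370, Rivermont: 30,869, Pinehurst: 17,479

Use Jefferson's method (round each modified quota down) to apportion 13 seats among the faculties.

Standard divisor 156022/13 ≈ 12001.692; standard quotas: Stonebridge 2.943, Millford 1.488, Ashgrove 2.010, Oakdale 2.530, Rivermont 2.572, Pinehurst 1.456.
Rounding down gives 2, 1, 2, 2, 2, 1 = 10 seats, so the divisor must be adjusted.
With modified divisor 9500: modified quotas Stonebridge 3.718, Millford 1.880, Ashgrove 2.539, Oakdale 3.197, Rivermont 3.249, Pinehurst 1.840.
Rounding down: Stonebridge 3, Millford 1, Ashgrove 2, Oakdale 3, Rivermont 3, Pinehurst 1 (total 13).

Stonebridge: 3, Millford: 1, Ashgrove: 2, Oakdale: 3, Rivermont: 3, Pinehurst: 1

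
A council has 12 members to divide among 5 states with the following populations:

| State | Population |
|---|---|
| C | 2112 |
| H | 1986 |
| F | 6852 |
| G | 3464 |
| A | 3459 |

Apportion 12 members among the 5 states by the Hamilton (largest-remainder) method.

C 2, H 1, F 5, G 2, A 2

The standard divisor is 17873/12 ≈ 1489.417.
Standard quotas: C 1.4180, H 1.3334, F 4.6005, G 2.3257, A 2.3224.
Lower quotas: C 1, H 1, F 4, G 2, A 2 (sum 10, leaving 2 seats).
Remainders in descending order: F 0.6005, C 0.4180, H 0.3334, G 0.3257, A 0.3224.
The surplus seats go to F, C.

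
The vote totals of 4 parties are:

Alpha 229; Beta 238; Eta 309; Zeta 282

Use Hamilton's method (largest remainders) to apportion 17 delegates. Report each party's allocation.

Standard divisor: 1058 ÷ 17 ≈ 62.235.
Standard quotas: Alpha 3.680, Beta 3.824, Eta 4.965, Zeta 4.531.
Lower quotas: Alpha 3, Beta 3, Eta 4, Zeta 4 (sum 14, leaving 3 seats).
Remainders in descending order: Eta 0.965, Beta 0.824, Alpha 0.680, Zeta 0.531.
The surplus seats go to Eta, Beta, Alpha.

Alpha 4, Beta 4, Eta 5, Zeta 4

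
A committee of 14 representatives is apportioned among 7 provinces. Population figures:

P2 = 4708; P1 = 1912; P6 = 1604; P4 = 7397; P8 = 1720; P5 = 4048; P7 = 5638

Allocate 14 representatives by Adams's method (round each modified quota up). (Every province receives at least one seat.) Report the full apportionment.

P2=2, P1=1, P6=1, P4=4, P8=1, P5=2, P7=3

Standard divisor 27027/14 ≈ 1930.5; standard quotas: P2 2.439, P1 0.990, P6 0.831, P4 3.832, P8 0.891, P5 2.097, P7 2.920.
Rounding up gives 3, 1, 1, 4, 1, 3, 3 = 16 seats, so the divisor must be adjusted.
With modified divisor 2400: modified quotas P2 1.962, P1 0.797, P6 0.668, P4 3.082, P8 0.717, P5 1.687, P7 2.349.
Rounding up: P2 2, P1 1, P6 1, P4 4, P8 1, P5 2, P7 3 (total 14).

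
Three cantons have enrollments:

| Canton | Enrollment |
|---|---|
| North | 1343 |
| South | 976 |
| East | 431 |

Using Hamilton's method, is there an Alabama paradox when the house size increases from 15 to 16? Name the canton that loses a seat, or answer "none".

At 15 seats: North 7, South 5, East 3.
At 16 seats: North 8, South 6, East 2.
East drops from 3 to 2.

East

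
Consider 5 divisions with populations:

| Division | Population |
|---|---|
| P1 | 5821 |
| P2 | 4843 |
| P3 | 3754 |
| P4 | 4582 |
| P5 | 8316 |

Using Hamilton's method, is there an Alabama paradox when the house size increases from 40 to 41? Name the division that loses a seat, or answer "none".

At 40 seats: P1 9, P2 7, P3 5, P4 7, P5 12.
At 41 seats: P1 9, P2 7, P3 6, P4 7, P5 12.
No division's allocation decreased.

none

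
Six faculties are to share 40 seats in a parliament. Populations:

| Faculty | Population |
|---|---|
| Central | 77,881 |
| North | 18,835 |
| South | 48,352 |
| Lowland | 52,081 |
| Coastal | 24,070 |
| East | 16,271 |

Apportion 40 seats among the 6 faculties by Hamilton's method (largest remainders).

The standard divisor is 237490/40 ≈ 5937.25.
Standard quotas: Central 13.1174, North 3.1723, South 8.1438, Lowland 8.7719, Coastal 4.0541, East 2.7405.
Lower quotas: Central 13, North 3, South 8, Lowland 8, Coastal 4, East 2 (sum 38, leaving 2 seats).
Remainders in descending order: Lowland 0.7719, East 0.7405, North 0.1723, South 0.1438, Central 0.1174, Coastal 0.0541.
The surplus seats go to Lowland, East.

Central=13; North=3; South=8; Lowland=9; Coastal=4; East=3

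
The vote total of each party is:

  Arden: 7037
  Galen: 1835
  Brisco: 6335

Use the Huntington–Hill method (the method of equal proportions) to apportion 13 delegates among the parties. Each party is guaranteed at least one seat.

Arden: 6; Galen: 2; Brisco: 5

With divisor 1221: modified quotas Arden 5.763, Galen 1.503, Brisco 5.188.
Geometric-mean thresholds: Arden √(5·6)=5.477, Galen √(1·2)=1.414, Brisco √(5·6)=5.477.
Each quota rounded against its threshold gives Arden 6, Galen 2, Brisco 5 (total 13).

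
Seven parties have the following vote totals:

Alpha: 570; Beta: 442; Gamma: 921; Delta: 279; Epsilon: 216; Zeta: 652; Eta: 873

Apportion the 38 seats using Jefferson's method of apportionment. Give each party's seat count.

Standard divisor 3953/38 ≈ 104.026; standard quotas: Alpha 5.479, Beta 4.249, Gamma 8.854, Delta 2.682, Epsilon 2.076, Zeta 6.268, Eta 8.392.
Rounding down gives 5, 4, 8, 2, 2, 6, 8 = 35 seats, so the divisor must be adjusted.
With modified divisor 94: modified quotas Alpha 6.064, Beta 4.702, Gamma 9.798, Delta 2.968, Epsilon 2.298, Zeta 6.936, Eta 9.287.
Rounding down: Alpha 6, Beta 4, Gamma 9, Delta 2, Epsilon 2, Zeta 6, Eta 9 (total 38).

Alpha 6; Beta 4; Gamma 9; Delta 2; Epsilon 2; Zeta 6; Eta 9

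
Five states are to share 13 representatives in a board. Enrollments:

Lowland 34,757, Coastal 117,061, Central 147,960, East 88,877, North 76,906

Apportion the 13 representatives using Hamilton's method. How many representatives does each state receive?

Lowland: 1, Coastal: 3, Central: 4, East: 3, North: 2

Total 465561; standard divisor 465561/13 ≈ 35812.385.
Standard quotas: Lowland 0.9705, Coastal 3.2687, Central 4.1315, East 2.4817, North 2.1475.
Lower quotas: Lowland 0, Coastal 3, Central 4, East 2, North 2 (sum 11, leaving 2 seats).
Remainders in descending order: Lowland 0.9705, East 0.4817, Coastal 0.2687, North 0.1475, Central 0.1315.
Largest remainders: Lowland, East receive the extra seats.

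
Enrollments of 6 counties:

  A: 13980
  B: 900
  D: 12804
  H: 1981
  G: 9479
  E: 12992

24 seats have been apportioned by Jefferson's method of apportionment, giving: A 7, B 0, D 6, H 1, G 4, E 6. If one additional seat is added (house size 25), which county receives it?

Priority for the next seat is population ÷ (current seats + 1).
Priorities: A 1747.500, B 900.000, D 1829.143, H 990.500, G 1895.800, E 1856.000.
Highest priority: G.

G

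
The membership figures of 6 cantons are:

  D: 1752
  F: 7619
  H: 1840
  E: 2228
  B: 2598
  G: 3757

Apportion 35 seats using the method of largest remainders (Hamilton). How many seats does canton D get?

Total 19794; standard divisor 19794/35 ≈ 565.543.
Standard quotas: D 3.0979, F 13.4720, H 3.2535, E 3.9396, B 4.5938, G 6.6432.
Lower quotas: D 3, F 13, H 3, E 3, B 4, G 6 (sum 32, leaving 3 seats).
Remainders in descending order: E 0.9396, G 0.6432, B 0.5938, F 0.4720, H 0.2535, D 0.0979.
The surplus seats go to E, G, B.
D receives 3.

3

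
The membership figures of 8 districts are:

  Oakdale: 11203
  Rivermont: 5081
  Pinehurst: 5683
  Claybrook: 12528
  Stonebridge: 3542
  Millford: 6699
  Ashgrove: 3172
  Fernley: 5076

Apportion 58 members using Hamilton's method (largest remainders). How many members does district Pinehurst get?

6

Total 52984; standard divisor 52984/58 ≈ 913.517.
Standard quotas: Oakdale 12.2636, Rivermont 5.5620, Pinehurst 6.2210, Claybrook 13.7140, Stonebridge 3.8773, Millford 7.3332, Ashgrove 3.4723, Fernley 5.5565.
Lower quotas: Oakdale 12, Rivermont 5, Pinehurst 6, Claybrook 13, Stonebridge 3, Millford 7, Ashgrove 3, Fernley 5 (sum 54, leaving 4 seats).
Remainders in descending order: Stonebridge 0.8773, Claybrook 0.7140, Rivermont 0.5620, Fernley 0.5565, Ashgrove 0.4723, Millford 0.3332, Oakdale 0.2636, Pinehurst 0.2210.
Largest remainders: Stonebridge, Claybrook, Rivermont, Fernley receive the extra seats.
Pinehurst receives 6.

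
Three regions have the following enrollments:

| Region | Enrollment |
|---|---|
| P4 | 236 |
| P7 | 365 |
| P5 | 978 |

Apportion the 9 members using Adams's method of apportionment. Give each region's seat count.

P4 2; P7 2; P5 5

Standard divisor 1579/9 ≈ 175.444; standard quotas: P4 1.345, P7 2.080, P5 5.574.
Rounding up gives 2, 3, 6 = 11 seats, so the divisor must be adjusted.
With modified divisor 200: modified quotas P4 1.180, P7 1.825, P5 4.890.
Rounding up: P4 2, P7 2, P5 5 (total 9).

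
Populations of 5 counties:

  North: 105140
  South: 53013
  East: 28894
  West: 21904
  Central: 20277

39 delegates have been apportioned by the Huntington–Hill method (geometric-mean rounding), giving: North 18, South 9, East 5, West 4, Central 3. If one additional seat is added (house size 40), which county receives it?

Priority for the next seat is population ÷ (√(s·(s+1))).
Priorities: North 5685.320, South 5588.061, East 5275.299, West 4897.883, Central 5853.466.
Highest priority: Central.

Central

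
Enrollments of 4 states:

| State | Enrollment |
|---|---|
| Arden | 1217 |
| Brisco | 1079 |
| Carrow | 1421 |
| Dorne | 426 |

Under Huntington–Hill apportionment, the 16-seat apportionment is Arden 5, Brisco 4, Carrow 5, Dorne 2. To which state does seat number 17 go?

Priority for the next seat is population ÷ (√(s·(s+1))).
Priorities: Arden 222.193, Brisco 241.272, Carrow 259.438, Dorne 173.914.
Highest priority: Carrow.

Carrow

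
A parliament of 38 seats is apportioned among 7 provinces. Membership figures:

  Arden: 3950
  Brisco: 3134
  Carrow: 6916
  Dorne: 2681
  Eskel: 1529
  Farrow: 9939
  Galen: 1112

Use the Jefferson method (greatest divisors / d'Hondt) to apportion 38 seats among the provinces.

Arden: 5; Brisco: 4; Carrow: 9; Dorne: 3; Eskel: 2; Farrow: 14; Galen: 1

Standard divisor 29261/38 ≈ 770.026; standard quotas: Arden 5.130, Brisco 4.070, Carrow 8.982, Dorne 3.482, Eskel 1.986, Farrow 12.907, Galen 1.444.
Rounding down gives 5, 4, 8, 3, 1, 12, 1 = 34 seats, so the divisor must be adjusted.
With modified divisor 700: modified quotas Arden 5.643, Brisco 4.477, Carrow 9.880, Dorne 3.830, Eskel 2.184, Farrow 14.199, Galen 1.589.
Rounding down: Arden 5, Brisco 4, Carrow 9, Dorne 3, Eskel 2, Farrow 14, Galen 1 (total 38).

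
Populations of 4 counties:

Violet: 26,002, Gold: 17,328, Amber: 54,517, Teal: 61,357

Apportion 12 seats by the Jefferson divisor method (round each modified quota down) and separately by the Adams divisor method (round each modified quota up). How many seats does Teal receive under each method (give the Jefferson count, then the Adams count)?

5 and 4

Jefferson: Violet 2, Gold 1, Amber 4, Teal 5.
Adams: Violet 2, Gold 2, Amber 4, Teal 4.
Teal gets 5 under Jefferson and 4 under Adams.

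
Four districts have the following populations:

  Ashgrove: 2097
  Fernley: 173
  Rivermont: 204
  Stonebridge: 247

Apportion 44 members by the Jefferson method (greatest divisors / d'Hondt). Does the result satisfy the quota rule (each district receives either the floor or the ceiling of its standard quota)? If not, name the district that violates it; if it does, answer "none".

Standard quotas: Ashgrove 33.910, Fernley 2.798, Rivermont 3.299, Stonebridge 3.994.
Jefferson allocation: Ashgrove 35, Fernley 2, Rivermont 3, Stonebridge 4.
Ashgrove has quota 33.910 (lower 33, upper 34) but receives 35 — outside the quota interval.

Ashgrove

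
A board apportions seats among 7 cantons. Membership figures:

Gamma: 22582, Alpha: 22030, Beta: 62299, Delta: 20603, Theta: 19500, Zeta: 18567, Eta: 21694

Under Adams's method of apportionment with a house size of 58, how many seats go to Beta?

19

Standard divisor 187275/58 ≈ 3228.879; standard quotas: Gamma 6.994, Alpha 6.823, Beta 19.294, Delta 6.381, Theta 6.039, Zeta 5.750, Eta 6.719.
Rounding up gives 7, 7, 20, 7, 7, 6, 7 = 61 seats, so the divisor must be adjusted.
With modified divisor 3450: modified quotas Gamma 6.546, Alpha 6.386, Beta 18.058, Delta 5.972, Theta 5.652, Zeta 5.382, Eta 6.288.
Rounding up: Gamma 7, Alpha 7, Beta 19, Delta 6, Theta 6, Zeta 6, Eta 7 (total 58).
Beta receives 19.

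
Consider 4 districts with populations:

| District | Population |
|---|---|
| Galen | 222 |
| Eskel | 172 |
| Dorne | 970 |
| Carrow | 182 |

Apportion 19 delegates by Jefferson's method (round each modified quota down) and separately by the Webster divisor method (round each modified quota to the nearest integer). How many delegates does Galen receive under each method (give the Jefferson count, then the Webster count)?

Jefferson: Galen 2, Eskel 2, Dorne 13, Carrow 2.
Webster: Galen 3, Eskel 2, Dorne 12, Carrow 2.
Galen gets 2 under Jefferson and 3 under Webster.

2 and 3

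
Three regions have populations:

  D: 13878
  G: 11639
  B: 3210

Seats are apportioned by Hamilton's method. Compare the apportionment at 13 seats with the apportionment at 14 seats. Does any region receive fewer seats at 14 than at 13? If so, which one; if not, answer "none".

At 13 seats: D 6, G 5, B 2.
At 14 seats: D 7, G 6, B 1.
B drops from 2 to 1.

B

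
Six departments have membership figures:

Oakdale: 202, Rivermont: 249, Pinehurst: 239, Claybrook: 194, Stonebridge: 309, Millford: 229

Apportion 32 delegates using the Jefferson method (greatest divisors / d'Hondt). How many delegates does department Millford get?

5

Standard divisor 1422/32 ≈ 44.438; standard quotas: Oakdale 4.546, Rivermont 5.603, Pinehurst 5.378, Claybrook 4.366, Stonebridge 6.954, Millford 5.153.
Rounding down gives 4, 5, 5, 4, 6, 5 = 29 seats, so the divisor must be adjusted.
With modified divisor 40: modified quotas Oakdale 5.050, Rivermont 6.225, Pinehurst 5.975, Claybrook 4.850, Stonebridge 7.725, Millford 5.725.
Rounding down: Oakdale 5, Rivermont 6, Pinehurst 5, Claybrook 4, Stonebridge 7, Millford 5 (total 32).
Millford receives 5.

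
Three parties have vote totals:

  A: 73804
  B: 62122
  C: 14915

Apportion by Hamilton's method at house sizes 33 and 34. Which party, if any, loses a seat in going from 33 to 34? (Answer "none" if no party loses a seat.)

At 33 seats: A 16, B 14, C 3.
At 34 seats: A 17, B 14, C 3.
No party's allocation decreased.

none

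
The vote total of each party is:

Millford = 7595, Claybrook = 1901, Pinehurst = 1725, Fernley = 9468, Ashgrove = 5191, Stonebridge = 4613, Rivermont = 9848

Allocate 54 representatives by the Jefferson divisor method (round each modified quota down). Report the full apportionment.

Millford 10, Claybrook 2, Pinehurst 2, Fernley 13, Ashgrove 7, Stonebridge 6, Rivermont 14

Standard divisor 40341/54 ≈ 747.056; standard quotas: Millford 10.167, Claybrook 2.545, Pinehurst 2.309, Fernley 12.674, Ashgrove 6.949, Stonebridge 6.175, Rivermont 13.182.
Rounding down gives 10, 2, 2, 12, 6, 6, 13 = 51 seats, so the divisor must be adjusted.
With modified divisor 700: modified quotas Millford 10.850, Claybrook 2.716, Pinehurst 2.464, Fernley 13.526, Ashgrove 7.416, Stonebridge 6.590, Rivermont 14.069.
Rounding down: Millford 10, Claybrook 2, Pinehurst 2, Fernley 13, Ashgrove 7, Stonebridge 6, Rivermont 14 (total 54).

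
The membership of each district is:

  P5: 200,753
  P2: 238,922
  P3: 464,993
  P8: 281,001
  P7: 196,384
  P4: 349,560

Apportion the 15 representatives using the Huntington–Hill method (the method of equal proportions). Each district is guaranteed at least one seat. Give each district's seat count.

With divisor 124475: modified quotas P5 1.613, P2 1.919, P3 3.736, P8 2.257, P7 1.578, P4 2.808.
Geometric-mean thresholds: P5 √(1·2)=1.414, P2 √(1·2)=1.414, P3 √(3·4)=3.464, P8 √(2·3)=2.449, P7 √(1·2)=1.414, P4 √(2·3)=2.449.
Each quota rounded against its threshold gives P5 2, P2 2, P3 4, P8 2, P7 2, P4 3 (total 15).

P5 2, P2 2, P3 4, P8 2, P7 2, P4 3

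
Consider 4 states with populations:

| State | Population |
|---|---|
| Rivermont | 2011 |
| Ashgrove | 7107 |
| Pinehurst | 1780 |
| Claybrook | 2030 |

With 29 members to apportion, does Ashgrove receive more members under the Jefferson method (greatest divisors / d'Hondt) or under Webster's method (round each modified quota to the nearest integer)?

Jefferson

Jefferson: Rivermont 4, Ashgrove 17, Pinehurst 4, Claybrook 4.
Webster: Rivermont 4, Ashgrove 16, Pinehurst 4, Claybrook 5.
Ashgrove gets 17 under Jefferson and 16 under Webster.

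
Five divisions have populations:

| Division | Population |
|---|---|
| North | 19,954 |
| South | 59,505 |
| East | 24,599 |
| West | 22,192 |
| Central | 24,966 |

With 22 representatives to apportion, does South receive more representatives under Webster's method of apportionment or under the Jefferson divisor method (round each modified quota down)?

Jefferson

Webster: North 3, South 8, East 4, West 3, Central 4.
Jefferson: North 3, South 9, East 3, West 3, Central 4.
South gets 8 under Webster and 9 under Jefferson.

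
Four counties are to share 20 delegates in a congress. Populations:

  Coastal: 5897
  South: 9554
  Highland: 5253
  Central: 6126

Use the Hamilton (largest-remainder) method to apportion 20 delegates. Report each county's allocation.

Coastal 4; South 7; Highland 4; Central 5

Total 26830; standard divisor 26830/20 ≈ 1341.5.
Standard quotas: Coastal 4.3958, South 7.1219, Highland 3.9158, Central 4.5665.
Lower quotas: Coastal 4, South 7, Highland 3, Central 4 (sum 18, leaving 2 seats).
Remainders in descending order: Highland 0.9158, Central 0.5665, Coastal 0.3958, South 0.1219.
Largest remainders: Highland, Central receive the extra seats.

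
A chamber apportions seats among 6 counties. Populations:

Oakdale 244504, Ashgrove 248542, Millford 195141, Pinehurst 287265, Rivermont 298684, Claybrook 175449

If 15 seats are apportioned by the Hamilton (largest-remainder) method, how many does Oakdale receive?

Standard divisor: 1449585 ÷ 15 = 96639.
Standard quotas: Oakdale 2.5301, Ashgrove 2.5719, Millford 2.0193, Pinehurst 2.9726, Rivermont 3.0907, Claybrook 1.8155.
Lower quotas: Oakdale 2, Ashgrove 2, Millford 2, Pinehurst 2, Rivermont 3, Claybrook 1 (sum 12, leaving 3 seats).
Remainders in descending order: Pinehurst 0.9726, Claybrook 0.8155, Ashgrove 0.5719, Oakdale 0.5301, Rivermont 0.0907, Millford 0.0193.
Largest remainders: Pinehurst, Claybrook, Ashgrove receive the extra seats.
Oakdale receives 2.

2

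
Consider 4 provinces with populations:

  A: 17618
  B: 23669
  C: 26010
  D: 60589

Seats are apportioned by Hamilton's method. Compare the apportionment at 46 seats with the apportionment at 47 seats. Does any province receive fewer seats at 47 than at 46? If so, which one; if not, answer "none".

none

At 46 seats: A 6, B 9, C 9, D 22.
At 47 seats: A 6, B 9, C 10, D 22.
No province's allocation decreased.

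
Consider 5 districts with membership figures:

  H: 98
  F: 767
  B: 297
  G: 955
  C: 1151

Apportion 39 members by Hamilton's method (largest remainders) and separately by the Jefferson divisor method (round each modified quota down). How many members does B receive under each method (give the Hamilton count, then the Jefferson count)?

4 and 3

Hamilton: H 1, F 9, B 4, G 11, C 14.
Jefferson: H 1, F 9, B 3, G 12, C 14.
B gets 4 under Hamilton and 3 under Jefferson.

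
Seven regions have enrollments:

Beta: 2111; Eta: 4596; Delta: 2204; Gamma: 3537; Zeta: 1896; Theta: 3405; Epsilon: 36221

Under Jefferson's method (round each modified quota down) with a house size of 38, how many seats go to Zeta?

Standard divisor 53970/38 ≈ 1420.263; standard quotas: Beta 1.486, Eta 3.236, Delta 1.552, Gamma 2.490, Zeta 1.335, Theta 2.397, Epsilon 25.503.
Rounding down gives 1, 3, 1, 2, 1, 2, 25 = 35 seats, so the divisor must be adjusted.
With modified divisor 1270: modified quotas Beta 1.662, Eta 3.619, Delta 1.735, Gamma 2.785, Zeta 1.493, Theta 2.681, Epsilon 28.520.
Rounding down: Beta 1, Eta 3, Delta 1, Gamma 2, Zeta 1, Theta 2, Epsilon 28 (total 38).
Zeta receives 1.

1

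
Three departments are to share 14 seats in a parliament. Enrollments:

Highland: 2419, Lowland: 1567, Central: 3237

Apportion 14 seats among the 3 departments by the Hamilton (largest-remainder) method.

Highland 5; Lowland 3; Central 6

Total 7223; standard divisor 7223/14 ≈ 515.929.
Standard quotas: Highland 4.689, Lowland 3.037, Central 6.274.
Lower quotas: Highland 4, Lowland 3, Central 6 (sum 13, leaving 1 seat).
Remainders in descending order: Highland 0.689, Central 0.274, Lowland 0.037.
The surplus seat goes to Highland.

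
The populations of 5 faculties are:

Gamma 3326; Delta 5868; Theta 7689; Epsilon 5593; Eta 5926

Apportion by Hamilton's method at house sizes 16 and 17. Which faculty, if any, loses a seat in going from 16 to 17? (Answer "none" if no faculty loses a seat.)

At 16 seats: Gamma 2, Delta 3, Theta 4, Epsilon 3, Eta 4.
At 17 seats: Gamma 2, Delta 3, Theta 5, Epsilon 3, Eta 4.
No faculty's allocation decreased.

none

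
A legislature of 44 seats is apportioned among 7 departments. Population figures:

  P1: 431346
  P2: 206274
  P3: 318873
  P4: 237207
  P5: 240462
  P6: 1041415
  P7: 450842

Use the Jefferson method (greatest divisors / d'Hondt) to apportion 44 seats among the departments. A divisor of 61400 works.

P1: 7, P2: 3, P3: 5, P4: 3, P5: 3, P6: 16, P7: 7

With modified divisor 61400: modified quotas P1 7.025, P2 3.360, P3 5.193, P4 3.863, P5 3.916, P6 16.961, P7 7.343.
Rounding down: P1 7, P2 3, P3 5, P4 3, P5 3, P6 16, P7 7 (total 44).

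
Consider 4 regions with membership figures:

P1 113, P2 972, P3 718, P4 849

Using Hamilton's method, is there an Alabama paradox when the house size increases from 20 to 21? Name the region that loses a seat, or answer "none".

P3

At 20 seats: P1 1, P2 7, P3 6, P4 6.
At 21 seats: P1 1, P2 8, P3 5, P4 7.
P3 drops from 6 to 5.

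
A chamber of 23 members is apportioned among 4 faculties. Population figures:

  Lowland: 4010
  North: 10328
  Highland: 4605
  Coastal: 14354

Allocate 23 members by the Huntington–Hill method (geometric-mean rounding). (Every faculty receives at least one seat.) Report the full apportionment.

Lowland 3; North 7; Highland 3; Coastal 10

With divisor 1447: modified quotas Lowland 2.771, North 7.138, Highland 3.182, Coastal 9.920.
Geometric-mean thresholds: Lowland √(2·3)=2.449, North √(7·8)=7.483, Highland √(3·4)=3.464, Coastal √(9·10)=9.487.
Each quota rounded against its threshold gives Lowland 3, North 7, Highland 3, Coastal 10 (total 23).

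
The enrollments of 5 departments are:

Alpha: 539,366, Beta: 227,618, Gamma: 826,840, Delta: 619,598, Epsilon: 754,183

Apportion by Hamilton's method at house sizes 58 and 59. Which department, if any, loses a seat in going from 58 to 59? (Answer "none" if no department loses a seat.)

At 58 seats: Alpha 11, Beta 4, Gamma 16, Delta 12, Epsilon 15.
At 59 seats: Alpha 11, Beta 5, Gamma 16, Delta 12, Epsilon 15.
No department's allocation decreased.

none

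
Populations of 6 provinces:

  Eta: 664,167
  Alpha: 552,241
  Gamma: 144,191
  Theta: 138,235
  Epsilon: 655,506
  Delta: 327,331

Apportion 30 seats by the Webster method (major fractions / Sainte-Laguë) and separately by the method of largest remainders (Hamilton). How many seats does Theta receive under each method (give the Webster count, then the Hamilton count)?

2 and 1

Webster: Eta 8, Alpha 6, Gamma 2, Theta 2, Epsilon 8, Delta 4.
Hamilton: Eta 8, Alpha 7, Gamma 2, Theta 1, Epsilon 8, Delta 4.
Theta gets 2 under Webster and 1 under Hamilton.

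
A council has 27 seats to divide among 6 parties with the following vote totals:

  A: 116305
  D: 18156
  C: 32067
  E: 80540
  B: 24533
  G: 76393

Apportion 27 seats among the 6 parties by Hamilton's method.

A 9; D 1; C 3; E 6; B 2; G 6

Total 347994; standard divisor 347994/27 ≈ 12888.667.
Standard quotas: A 9.0238, D 1.4087, C 2.4880, E 6.2489, B 1.9035, G 5.9271.
Lower quotas: A 9, D 1, C 2, E 6, B 1, G 5 (sum 24, leaving 3 seats).
Remainders in descending order: G 0.9271, B 0.9035, C 0.4880, D 0.4087, E 0.2489, A 0.0238.
The surplus seats go to G, B, C.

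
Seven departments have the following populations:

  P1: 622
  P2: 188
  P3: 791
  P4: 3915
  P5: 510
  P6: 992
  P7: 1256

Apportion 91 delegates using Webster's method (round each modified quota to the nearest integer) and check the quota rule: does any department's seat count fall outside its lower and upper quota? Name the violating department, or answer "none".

Standard quotas: P1 6.841, P2 2.068, P3 8.700, P4 43.058, P5 5.609, P6 10.910, P7 13.814.
Webster allocation: P1 7, P2 2, P3 9, P4 42, P5 6, P6 11, P7 14.
P4 has quota 43.058 (lower 43, upper 44) but receives 42 — outside the quota interval.

P4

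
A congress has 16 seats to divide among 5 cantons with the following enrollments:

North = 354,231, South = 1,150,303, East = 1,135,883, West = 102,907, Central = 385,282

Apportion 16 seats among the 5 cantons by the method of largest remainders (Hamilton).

North 2, South 6, East 6, West 0, Central 2

Standard divisor: 3128606 ÷ 16 ≈ 195537.875.
Standard quotas: North 1.8116, South 5.8828, East 5.8090, West 0.5263, Central 1.9704.
Lower quotas: North 1, South 5, East 5, West 0, Central 1 (sum 12, leaving 4 seats).
Remainders in descending order: Central 0.9704, South 0.8828, North 0.8116, East 0.8090, West 0.5263.
Largest remainders: Central, South, North, East receive the extra seats.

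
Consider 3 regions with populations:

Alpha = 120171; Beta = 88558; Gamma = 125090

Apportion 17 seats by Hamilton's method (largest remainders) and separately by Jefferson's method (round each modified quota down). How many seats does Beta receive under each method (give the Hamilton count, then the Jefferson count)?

Hamilton: Alpha 6, Beta 5, Gamma 6.
Jefferson: Alpha 6, Beta 4, Gamma 7.
Beta gets 5 under Hamilton and 4 under Jefferson.

5 and 4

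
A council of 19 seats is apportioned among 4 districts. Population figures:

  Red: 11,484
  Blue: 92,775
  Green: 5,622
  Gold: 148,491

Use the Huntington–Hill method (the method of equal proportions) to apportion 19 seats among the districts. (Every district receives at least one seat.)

Red: 1, Blue: 7, Green: 1, Gold: 10

With divisor 14237: modified quotas Red 0.807, Blue 6.516, Green 0.395, Gold 10.430.
Geometric-mean thresholds: Red (min 1), Blue √(6·7)=6.481, Green (min 1), Gold √(10·11)=10.488.
Each quota rounded against its threshold gives Red 1, Blue 7, Green 1, Gold 10 (total 19).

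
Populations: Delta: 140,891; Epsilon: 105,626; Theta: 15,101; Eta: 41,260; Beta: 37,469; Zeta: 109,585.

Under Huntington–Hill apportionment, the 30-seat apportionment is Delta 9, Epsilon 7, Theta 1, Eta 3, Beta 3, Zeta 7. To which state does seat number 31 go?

Priority for the next seat is population ÷ (√(s·(s+1))).
Priorities: Delta 14851.215, Epsilon 14114.868, Theta 10678.020, Eta 11910.736, Beta 10816.369, Zeta 14643.912.
Highest priority: Delta.

Delta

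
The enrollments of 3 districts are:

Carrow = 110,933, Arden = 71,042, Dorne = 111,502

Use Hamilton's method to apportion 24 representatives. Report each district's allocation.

Total 293477; standard divisor 293477/24 ≈ 12228.208.
Standard quotas: Carrow 9.0719, Arden 5.8097, Dorne 9.1184.
Lower quotas: Carrow 9, Arden 5, Dorne 9 (sum 23, leaving 1 seat).
Remainders in descending order: Arden 0.8097, Dorne 0.1184, Carrow 0.0719.
The surplus seat goes to Arden.

Carrow: 9; Arden: 6; Dorne: 9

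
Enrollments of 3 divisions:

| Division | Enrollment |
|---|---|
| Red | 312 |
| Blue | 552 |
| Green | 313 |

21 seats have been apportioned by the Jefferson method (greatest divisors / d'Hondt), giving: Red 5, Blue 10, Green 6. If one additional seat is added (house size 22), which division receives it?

Priority for the next seat is population ÷ (current seats + 1).
Priorities: Red 52.000, Blue 50.182, Green 44.714.
Highest priority: Red.

Red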